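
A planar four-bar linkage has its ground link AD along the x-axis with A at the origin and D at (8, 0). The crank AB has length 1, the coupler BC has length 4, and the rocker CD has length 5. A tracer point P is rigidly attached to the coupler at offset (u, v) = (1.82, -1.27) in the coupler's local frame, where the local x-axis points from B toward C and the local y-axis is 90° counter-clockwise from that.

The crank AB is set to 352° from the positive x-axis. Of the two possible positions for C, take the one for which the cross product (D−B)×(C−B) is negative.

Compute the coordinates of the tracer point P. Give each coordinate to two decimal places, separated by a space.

A=(0,0), D=(8.00,0)
B = A + 1.00·(cos352°, sin352°) = (0.9903, -0.1392)
|BD| = 7.0111
circle(B,4.00) ∩ circle(D,5.00): a=2.8637, h=2.7927
  candidates: C₊=(3.7980,2.7098) cross=19.580; C₋=(3.9089,-2.8745) cross=-19.580
  mode - wants cross < 0 → take C=(3.9089,-2.8745) (cross=-19.580)
ex = (C−B)/|BC| = (0.7296,-0.6838); ey = (0.6838,0.7296)
P = B + 1.82·ex + -1.27·ey = (1.4498,-2.3104)

1.45 -2.31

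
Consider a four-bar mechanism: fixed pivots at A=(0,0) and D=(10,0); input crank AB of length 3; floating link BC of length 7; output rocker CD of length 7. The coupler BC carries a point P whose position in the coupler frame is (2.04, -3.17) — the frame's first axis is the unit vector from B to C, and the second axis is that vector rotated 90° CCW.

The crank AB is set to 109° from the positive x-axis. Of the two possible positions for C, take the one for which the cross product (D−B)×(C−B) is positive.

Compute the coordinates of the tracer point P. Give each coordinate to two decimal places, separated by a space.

A=(0,0), D=(10.00,0)
B = A + 3.00·(cos109°, sin109°) = (-0.9767, 2.8366)
|BD| = 11.3373
circle(B,7.00) ∩ circle(D,7.00): a=5.6686, h=4.1069
  candidates: C₊=(5.5392,5.3945) cross=46.561; C₋=(3.4841,-2.5580) cross=-46.561
  mode + wants cross > 0 → take C=(5.5392,5.3945) (cross=46.561)
ex = (C−B)/|BC| = (0.9308,0.3654); ey = (-0.3654,0.9308)
P = B + 2.04·ex + -3.17·ey = (2.0806,0.6313)

2.08 0.63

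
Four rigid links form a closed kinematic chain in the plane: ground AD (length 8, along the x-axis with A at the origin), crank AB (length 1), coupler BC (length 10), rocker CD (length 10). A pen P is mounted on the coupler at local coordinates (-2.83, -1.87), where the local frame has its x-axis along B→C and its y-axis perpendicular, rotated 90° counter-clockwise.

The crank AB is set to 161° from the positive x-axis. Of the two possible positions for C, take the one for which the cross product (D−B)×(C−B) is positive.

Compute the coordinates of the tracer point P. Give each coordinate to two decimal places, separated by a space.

-0.66 -3.05

A=(0,0), D=(8.00,0)
B = A + 1.00·(cos161°, sin161°) = (-0.9455, 0.3256)
|BD| = 8.9514
circle(B,10.00) ∩ circle(D,10.00): a=4.4757, h=8.9425
  candidates: C₊=(3.8525,9.0993) cross=80.048; C₋=(3.2020,-8.7738) cross=-80.048
  mode + wants cross > 0 → take C=(3.8525,9.0993) (cross=80.048)
ex = (C−B)/|BC| = (0.4798,0.8774); ey = (-0.8774,0.4798)
P = B + -2.83·ex + -1.87·ey = (-0.6627,-3.0546)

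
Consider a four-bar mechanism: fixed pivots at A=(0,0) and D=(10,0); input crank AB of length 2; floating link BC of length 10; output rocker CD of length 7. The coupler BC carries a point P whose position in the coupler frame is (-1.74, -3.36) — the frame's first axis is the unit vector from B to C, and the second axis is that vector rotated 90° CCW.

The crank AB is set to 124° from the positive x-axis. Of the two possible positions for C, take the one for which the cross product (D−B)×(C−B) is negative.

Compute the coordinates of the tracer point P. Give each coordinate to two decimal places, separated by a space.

-4.75 0.60

A=(0,0), D=(10.00,0)
B = A + 2.00·(cos124°, sin124°) = (-1.1184, 1.6581)
|BD| = 11.2413
circle(B,10.00) ∩ circle(D,7.00): a=7.8891, h=6.1451
  candidates: C₊=(7.5908,6.5723) cross=69.079; C₋=(5.7780,-5.5834) cross=-69.079
  mode - wants cross < 0 → take C=(5.7780,-5.5834) (cross=-69.079)
ex = (C−B)/|BC| = (0.6896,-0.7242); ey = (0.7242,0.6896)
P = B + -1.74·ex + -3.36·ey = (-4.7515,0.6009)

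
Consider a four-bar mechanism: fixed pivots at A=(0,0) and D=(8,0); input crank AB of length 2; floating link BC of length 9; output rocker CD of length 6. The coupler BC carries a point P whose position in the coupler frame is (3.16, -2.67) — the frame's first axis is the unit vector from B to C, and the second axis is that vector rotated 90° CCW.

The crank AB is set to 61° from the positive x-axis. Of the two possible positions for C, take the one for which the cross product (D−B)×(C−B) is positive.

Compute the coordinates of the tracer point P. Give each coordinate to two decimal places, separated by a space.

5.01 0.85

A=(0,0), D=(8.00,0)
B = A + 2.00·(cos61°, sin61°) = (0.9696, 1.7492)
|BD| = 7.2447
circle(B,9.00) ∩ circle(D,6.00): a=6.7281, h=5.9777
  candidates: C₊=(8.9419,5.9256) cross=43.307; C₋=(6.0553,-5.6761) cross=-43.307
  mode + wants cross > 0 → take C=(8.9419,5.9256) (cross=43.307)
ex = (C−B)/|BC| = (0.8858,0.4640); ey = (-0.4640,0.8858)
P = B + 3.16·ex + -2.67·ey = (5.0078,0.8505)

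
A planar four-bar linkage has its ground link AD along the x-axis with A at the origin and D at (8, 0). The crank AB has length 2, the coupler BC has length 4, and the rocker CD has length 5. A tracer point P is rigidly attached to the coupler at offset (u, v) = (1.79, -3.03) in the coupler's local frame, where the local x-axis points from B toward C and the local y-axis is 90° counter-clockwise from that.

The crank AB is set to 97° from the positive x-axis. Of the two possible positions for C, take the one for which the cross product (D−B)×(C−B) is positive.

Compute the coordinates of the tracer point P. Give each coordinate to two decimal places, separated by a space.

1.97 -0.75

A=(0,0), D=(8.00,0)
B = A + 2.00·(cos97°, sin97°) = (-0.2437, 1.9851)
|BD| = 8.4794
circle(B,4.00) ∩ circle(D,5.00): a=3.7090, h=1.4978
  candidates: C₊=(3.7128,2.5730) cross=12.700; C₋=(3.0115,-0.3394) cross=-12.700
  mode + wants cross > 0 → take C=(3.7128,2.5730) (cross=12.700)
ex = (C−B)/|BC| = (0.9891,0.1470); ey = (-0.1470,0.9891)
P = B + 1.79·ex + -3.03·ey = (1.9721,-0.7489)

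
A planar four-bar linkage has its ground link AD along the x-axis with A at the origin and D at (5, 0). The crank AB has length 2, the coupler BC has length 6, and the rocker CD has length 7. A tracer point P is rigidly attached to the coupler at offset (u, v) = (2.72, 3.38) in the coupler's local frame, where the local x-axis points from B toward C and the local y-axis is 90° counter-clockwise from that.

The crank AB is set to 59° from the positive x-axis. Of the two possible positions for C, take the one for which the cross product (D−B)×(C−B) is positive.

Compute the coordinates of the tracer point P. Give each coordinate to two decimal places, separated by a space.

A=(0,0), D=(5.00,0)
B = A + 2.00·(cos59°, sin59°) = (1.0301, 1.7143)
|BD| = 4.3243
circle(B,6.00) ∩ circle(D,7.00): a=0.6590, h=5.9637
  candidates: C₊=(3.9993,6.9281) cross=25.789; C₋=(-0.7292,-4.0219) cross=-25.789
  mode + wants cross > 0 → take C=(3.9993,6.9281) (cross=25.789)
ex = (C−B)/|BC| = (0.4949,0.8690); ey = (-0.8690,0.4949)
P = B + 2.72·ex + 3.38·ey = (-0.5609,5.7506)

-0.56 5.75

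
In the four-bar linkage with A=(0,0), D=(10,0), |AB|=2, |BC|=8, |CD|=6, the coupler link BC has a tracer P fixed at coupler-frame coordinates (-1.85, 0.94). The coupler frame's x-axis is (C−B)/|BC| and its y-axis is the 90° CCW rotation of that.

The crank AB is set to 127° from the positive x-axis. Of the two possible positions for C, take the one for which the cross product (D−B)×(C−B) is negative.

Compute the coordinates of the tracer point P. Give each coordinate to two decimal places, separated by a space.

A=(0,0), D=(10.00,0)
B = A + 2.00·(cos127°, sin127°) = (-1.2036, 1.5973)
|BD| = 11.3169
circle(B,8.00) ∩ circle(D,6.00): a=6.8955, h=4.0560
  candidates: C₊=(6.1954,4.6395) cross=45.902; C₋=(5.0504,-3.3914) cross=-45.902
  mode - wants cross < 0 → take C=(5.0504,-3.3914) (cross=-45.902)
ex = (C−B)/|BC| = (0.7818,-0.6236); ey = (0.6236,0.7818)
P = B + -1.85·ex + 0.94·ey = (-2.0637,3.4858)

-2.06 3.49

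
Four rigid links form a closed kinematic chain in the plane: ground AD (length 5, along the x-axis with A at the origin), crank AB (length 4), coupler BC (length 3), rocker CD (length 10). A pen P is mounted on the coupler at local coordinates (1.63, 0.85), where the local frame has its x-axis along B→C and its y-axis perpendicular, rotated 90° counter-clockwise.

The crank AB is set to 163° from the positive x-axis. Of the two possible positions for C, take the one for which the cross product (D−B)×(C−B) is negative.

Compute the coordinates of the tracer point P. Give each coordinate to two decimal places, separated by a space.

-3.59 -0.65

A=(0,0), D=(5.00,0)
B = A + 4.00·(cos163°, sin163°) = (-3.8252, 1.1695)
|BD| = 8.9024
circle(B,3.00) ∩ circle(D,10.00): a=-0.6598, h=2.9265
  candidates: C₊=(-4.0949,4.1573) cross=26.053; C₋=(-4.8638,-1.6450) cross=-26.053
  mode - wants cross < 0 → take C=(-4.8638,-1.6450) (cross=-26.053)
ex = (C−B)/|BC| = (-0.3462,-0.9382); ey = (0.9382,-0.3462)
P = B + 1.63·ex + 0.85·ey = (-3.5921,-0.6540)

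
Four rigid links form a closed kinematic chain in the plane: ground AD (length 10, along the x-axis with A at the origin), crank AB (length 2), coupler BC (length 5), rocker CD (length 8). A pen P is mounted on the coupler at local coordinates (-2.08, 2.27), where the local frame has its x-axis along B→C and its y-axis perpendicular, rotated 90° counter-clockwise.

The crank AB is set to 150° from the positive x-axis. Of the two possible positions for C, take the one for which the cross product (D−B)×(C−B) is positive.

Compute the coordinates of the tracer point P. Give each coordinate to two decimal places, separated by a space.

A=(0,0), D=(10.00,0)
B = A + 2.00·(cos150°, sin150°) = (-1.7321, 1.0000)
|BD| = 11.7746
circle(B,5.00) ∩ circle(D,8.00): a=4.2312, h=2.6640
  candidates: C₊=(2.7101,3.2951) cross=31.368; C₋=(2.2576,-2.0138) cross=-31.368
  mode + wants cross > 0 → take C=(2.7101,3.2951) (cross=31.368)
ex = (C−B)/|BC| = (0.8884,0.4590); ey = (-0.4590,0.8884)
P = B + -2.08·ex + 2.27·ey = (-4.6219,2.0620)

-4.62 2.06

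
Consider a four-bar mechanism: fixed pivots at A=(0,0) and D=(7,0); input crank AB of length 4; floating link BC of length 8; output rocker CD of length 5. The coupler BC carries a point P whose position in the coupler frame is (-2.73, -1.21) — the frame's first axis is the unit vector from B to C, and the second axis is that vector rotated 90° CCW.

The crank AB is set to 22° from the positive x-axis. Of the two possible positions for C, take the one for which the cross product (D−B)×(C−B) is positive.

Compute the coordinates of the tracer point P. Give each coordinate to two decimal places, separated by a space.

A=(0,0), D=(7.00,0)
B = A + 4.00·(cos22°, sin22°) = (3.7087, 1.4984)
|BD| = 3.6163
circle(B,8.00) ∩ circle(D,5.00): a=7.2004, h=3.4863
  candidates: C₊=(11.7065,1.6879) cross=12.608; C₋=(8.8174,-4.6580) cross=-12.608
  mode + wants cross > 0 → take C=(11.7065,1.6879) (cross=12.608)
ex = (C−B)/|BC| = (0.9997,0.0237); ey = (-0.0237,0.9997)
P = B + -2.73·ex + -1.21·ey = (1.0082,0.2241)

1.01 0.22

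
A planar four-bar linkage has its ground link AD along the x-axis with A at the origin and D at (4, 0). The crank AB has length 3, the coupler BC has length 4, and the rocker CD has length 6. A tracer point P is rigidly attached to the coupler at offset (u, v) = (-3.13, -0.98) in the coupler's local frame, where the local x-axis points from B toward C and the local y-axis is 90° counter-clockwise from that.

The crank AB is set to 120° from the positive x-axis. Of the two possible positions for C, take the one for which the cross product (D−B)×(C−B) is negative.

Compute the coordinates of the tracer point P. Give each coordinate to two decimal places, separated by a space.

A=(0,0), D=(4.00,0)
B = A + 3.00·(cos120°, sin120°) = (-1.5000, 2.5981)
|BD| = 6.0828
circle(B,4.00) ∩ circle(D,6.00): a=1.3974, h=3.7480
  candidates: C₊=(1.3644,5.3901) cross=22.798; C₋=(-1.8373,-1.3877) cross=-22.798
  mode - wants cross < 0 → take C=(-1.8373,-1.3877) (cross=-22.798)
ex = (C−B)/|BC| = (-0.0843,-0.9964); ey = (0.9964,-0.0843)
P = B + -3.13·ex + -0.98·ey = (-2.2126,5.7996)

-2.21 5.80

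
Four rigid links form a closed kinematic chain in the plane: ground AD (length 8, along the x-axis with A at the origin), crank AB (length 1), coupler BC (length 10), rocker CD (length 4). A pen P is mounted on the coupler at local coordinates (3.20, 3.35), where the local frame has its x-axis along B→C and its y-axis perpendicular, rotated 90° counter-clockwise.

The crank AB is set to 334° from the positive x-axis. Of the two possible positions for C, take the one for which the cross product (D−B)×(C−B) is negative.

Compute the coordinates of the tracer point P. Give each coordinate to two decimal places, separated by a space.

4.87 1.94

A=(0,0), D=(8.00,0)
B = A + 1.00·(cos334°, sin334°) = (0.8988, -0.4384)
|BD| = 7.1147
circle(B,10.00) ∩ circle(D,4.00): a=9.4606, h=3.2399
  candidates: C₊=(10.1418,3.3783) cross=23.051; C₋=(10.5411,-3.0892) cross=-23.051
  mode - wants cross < 0 → take C=(10.5411,-3.0892) (cross=-23.051)
ex = (C−B)/|BC| = (0.9642,-0.2651); ey = (0.2651,0.9642)
P = B + 3.20·ex + 3.35·ey = (4.8723,1.9435)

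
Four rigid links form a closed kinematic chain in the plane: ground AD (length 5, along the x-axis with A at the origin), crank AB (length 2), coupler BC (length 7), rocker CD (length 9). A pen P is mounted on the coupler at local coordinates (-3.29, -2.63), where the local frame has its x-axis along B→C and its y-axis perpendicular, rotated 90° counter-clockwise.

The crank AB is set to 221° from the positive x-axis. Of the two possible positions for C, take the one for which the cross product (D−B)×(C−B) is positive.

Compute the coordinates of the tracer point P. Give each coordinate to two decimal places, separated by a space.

A=(0,0), D=(5.00,0)
B = A + 2.00·(cos221°, sin221°) = (-1.5094, -1.3121)
|BD| = 6.6403
circle(B,7.00) ∩ circle(D,9.00): a=0.9107, h=6.9405
  candidates: C₊=(-1.9881,5.6715) cross=46.087; C₋=(0.7547,-7.9358) cross=-46.087
  mode + wants cross > 0 → take C=(-1.9881,5.6715) (cross=46.087)
ex = (C−B)/|BC| = (-0.0684,0.9977); ey = (-0.9977,-0.0684)
P = B + -3.29·ex + -2.63·ey = (1.3394,-4.4146)

1.34 -4.41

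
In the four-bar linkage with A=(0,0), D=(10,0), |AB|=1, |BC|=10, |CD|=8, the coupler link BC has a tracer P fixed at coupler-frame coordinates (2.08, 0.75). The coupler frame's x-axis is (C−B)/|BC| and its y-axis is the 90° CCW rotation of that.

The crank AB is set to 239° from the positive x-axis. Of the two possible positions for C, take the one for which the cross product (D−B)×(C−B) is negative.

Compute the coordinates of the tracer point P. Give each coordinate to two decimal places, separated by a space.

A=(0,0), D=(10.00,0)
B = A + 1.00·(cos239°, sin239°) = (-0.5150, -0.8572)
|BD| = 10.5499
circle(B,10.00) ∩ circle(D,8.00): a=6.9811, h=7.1599
  candidates: C₊=(5.8613,6.8462) cross=75.536; C₋=(7.0247,-7.4262) cross=-75.536
  mode - wants cross < 0 → take C=(7.0247,-7.4262) (cross=-75.536)
ex = (C−B)/|BC| = (0.7540,-0.6569); ey = (0.6569,0.7540)
P = B + 2.08·ex + 0.75·ey = (1.5459,-1.6580)

1.55 -1.66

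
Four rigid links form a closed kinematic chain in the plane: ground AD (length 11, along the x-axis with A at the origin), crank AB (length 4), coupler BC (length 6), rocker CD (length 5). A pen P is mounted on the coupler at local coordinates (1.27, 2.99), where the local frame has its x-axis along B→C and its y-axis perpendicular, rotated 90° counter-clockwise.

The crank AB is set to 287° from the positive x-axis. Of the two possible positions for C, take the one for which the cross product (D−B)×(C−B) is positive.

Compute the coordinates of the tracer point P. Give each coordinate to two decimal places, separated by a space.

A=(0,0), D=(11.00,0)
B = A + 4.00·(cos287°, sin287°) = (1.1695, -3.8252)
|BD| = 10.5485
circle(B,6.00) ∩ circle(D,5.00): a=5.7957, h=1.5525
  candidates: C₊=(6.0077,-0.2767) cross=16.377; C₋=(7.1336,-3.1704) cross=-16.377
  mode + wants cross > 0 → take C=(6.0077,-0.2767) (cross=16.377)
ex = (C−B)/|BC| = (0.8064,0.5914); ey = (-0.5914,0.8064)
P = B + 1.27·ex + 2.99·ey = (0.4252,-0.6631)

0.43 -0.66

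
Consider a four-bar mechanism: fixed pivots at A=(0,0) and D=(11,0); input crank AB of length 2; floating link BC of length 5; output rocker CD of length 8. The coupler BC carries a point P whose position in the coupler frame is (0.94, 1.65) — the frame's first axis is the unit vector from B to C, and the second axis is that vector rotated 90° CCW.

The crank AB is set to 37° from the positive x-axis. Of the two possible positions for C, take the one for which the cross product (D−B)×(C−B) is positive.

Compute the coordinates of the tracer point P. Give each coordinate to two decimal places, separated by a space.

A=(0,0), D=(11.00,0)
B = A + 2.00·(cos37°, sin37°) = (1.5973, 1.2036)
|BD| = 9.4795
circle(B,5.00) ∩ circle(D,8.00): a=2.6826, h=4.2194
  candidates: C₊=(4.7940,5.0483) cross=39.998; C₋=(3.7225,-3.3223) cross=-39.998
  mode + wants cross > 0 → take C=(4.7940,5.0483) (cross=39.998)
ex = (C−B)/|BC| = (0.6393,0.7689); ey = (-0.7689,0.6393)
P = B + 0.94·ex + 1.65·ey = (0.9295,2.9813)

0.93 2.98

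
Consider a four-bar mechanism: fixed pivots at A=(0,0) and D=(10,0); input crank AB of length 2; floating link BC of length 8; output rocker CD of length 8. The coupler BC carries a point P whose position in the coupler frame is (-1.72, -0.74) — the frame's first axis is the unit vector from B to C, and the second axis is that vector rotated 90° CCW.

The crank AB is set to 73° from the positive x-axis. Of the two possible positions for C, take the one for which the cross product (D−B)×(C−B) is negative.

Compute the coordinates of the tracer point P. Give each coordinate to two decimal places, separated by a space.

A=(0,0), D=(10.00,0)
B = A + 2.00·(cos73°, sin73°) = (0.5847, 1.9126)
|BD| = 9.6076
circle(B,8.00) ∩ circle(D,8.00): a=4.8038, h=6.3972
  candidates: C₊=(6.5659,7.2254) cross=61.461; C₋=(4.0189,-5.3128) cross=-61.461
  mode - wants cross < 0 → take C=(4.0189,-5.3128) (cross=-61.461)
ex = (C−B)/|BC| = (0.4293,-0.9032); ey = (0.9032,0.4293)
P = B + -1.72·ex + -0.74·ey = (-0.8219,3.1484)

-0.82 3.15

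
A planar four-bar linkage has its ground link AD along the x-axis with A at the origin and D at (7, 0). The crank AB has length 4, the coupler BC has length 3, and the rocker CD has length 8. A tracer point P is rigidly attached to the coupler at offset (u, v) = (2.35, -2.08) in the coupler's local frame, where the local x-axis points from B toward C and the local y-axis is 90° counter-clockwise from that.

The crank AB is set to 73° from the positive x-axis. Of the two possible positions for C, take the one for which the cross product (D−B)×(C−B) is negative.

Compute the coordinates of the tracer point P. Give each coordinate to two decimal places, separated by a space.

-1.95 3.47

A=(0,0), D=(7.00,0)
B = A + 4.00·(cos73°, sin73°) = (1.1695, 3.8252)
|BD| = 6.9733
circle(B,3.00) ∩ circle(D,8.00): a=-0.4569, h=2.9650
  candidates: C₊=(2.4139,6.5550) cross=20.676; C₋=(-0.8390,1.5968) cross=-20.676
  mode - wants cross < 0 → take C=(-0.8390,1.5968) (cross=-20.676)
ex = (C−B)/|BC| = (-0.6695,-0.7428); ey = (0.7428,-0.6695)
P = B + 2.35·ex + -2.08·ey = (-1.9489,3.4722)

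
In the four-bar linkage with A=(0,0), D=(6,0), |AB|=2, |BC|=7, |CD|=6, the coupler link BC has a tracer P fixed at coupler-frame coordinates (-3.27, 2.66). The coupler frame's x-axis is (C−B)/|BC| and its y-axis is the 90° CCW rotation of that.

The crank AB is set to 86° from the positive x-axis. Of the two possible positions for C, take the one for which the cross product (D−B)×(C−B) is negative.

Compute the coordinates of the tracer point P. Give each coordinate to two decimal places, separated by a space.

A=(0,0), D=(6.00,0)
B = A + 2.00·(cos86°, sin86°) = (0.1395, 1.9951)
|BD| = 6.1908
circle(B,7.00) ∩ circle(D,6.00): a=4.1453, h=5.6406
  candidates: C₊=(5.8815,5.9988) cross=34.920; C₋=(2.2459,-4.6804) cross=-34.920
  mode - wants cross < 0 → take C=(2.2459,-4.6804) (cross=-34.920)
ex = (C−B)/|BC| = (0.3009,-0.9537); ey = (0.9537,0.3009)
P = B + -3.27·ex + 2.66·ey = (1.6923,5.9140)

1.69 5.91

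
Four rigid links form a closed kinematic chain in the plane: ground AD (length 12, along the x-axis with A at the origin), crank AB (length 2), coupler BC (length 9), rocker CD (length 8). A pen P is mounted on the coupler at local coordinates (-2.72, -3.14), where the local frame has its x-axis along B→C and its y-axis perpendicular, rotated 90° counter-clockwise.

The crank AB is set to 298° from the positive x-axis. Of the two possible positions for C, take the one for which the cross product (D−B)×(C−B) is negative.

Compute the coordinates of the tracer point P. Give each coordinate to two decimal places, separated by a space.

-3.11 -2.71

A=(0,0), D=(12.00,0)
B = A + 2.00·(cos298°, sin298°) = (0.9389, -1.7659)
|BD| = 11.2011
circle(B,9.00) ∩ circle(D,8.00): a=6.3594, h=6.3685
  candidates: C₊=(6.2148,5.5255) cross=71.334; C₋=(8.2228,-7.0522) cross=-71.334
  mode - wants cross < 0 → take C=(8.2228,-7.0522) (cross=-71.334)
ex = (C−B)/|BC| = (0.8093,-0.5874); ey = (0.5874,0.8093)
P = B + -2.72·ex + -3.14·ey = (-3.1067,-2.7095)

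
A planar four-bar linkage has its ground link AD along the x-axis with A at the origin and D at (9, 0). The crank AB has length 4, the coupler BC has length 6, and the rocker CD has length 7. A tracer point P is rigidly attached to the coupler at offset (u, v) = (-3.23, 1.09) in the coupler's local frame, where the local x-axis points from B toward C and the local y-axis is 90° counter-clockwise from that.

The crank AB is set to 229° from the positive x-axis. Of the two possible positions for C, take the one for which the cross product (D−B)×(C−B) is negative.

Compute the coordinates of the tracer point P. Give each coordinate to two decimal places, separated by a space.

A=(0,0), D=(9.00,0)
B = A + 4.00·(cos229°, sin229°) = (-2.6242, -3.0188)
|BD| = 12.0098
circle(B,6.00) ∩ circle(D,7.00): a=5.4637, h=2.4795
  candidates: C₊=(2.0408,0.7544) cross=29.779; C₋=(3.2873,-4.0454) cross=-29.779
  mode - wants cross < 0 → take C=(3.2873,-4.0454) (cross=-29.779)
ex = (C−B)/|BC| = (0.9853,-0.1711); ey = (0.1711,0.9853)
P = B + -3.23·ex + 1.09·ey = (-5.6201,-1.3923)

-5.62 -1.39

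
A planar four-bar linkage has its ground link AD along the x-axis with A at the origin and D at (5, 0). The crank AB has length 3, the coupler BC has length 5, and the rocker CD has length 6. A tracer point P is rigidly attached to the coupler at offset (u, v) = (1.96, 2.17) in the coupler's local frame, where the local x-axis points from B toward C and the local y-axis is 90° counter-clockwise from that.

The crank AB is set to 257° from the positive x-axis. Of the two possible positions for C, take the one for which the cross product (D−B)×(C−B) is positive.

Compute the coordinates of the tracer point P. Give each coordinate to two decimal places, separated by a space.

A=(0,0), D=(5.00,0)
B = A + 3.00·(cos257°, sin257°) = (-0.6749, -2.9231)
|BD| = 6.3835
circle(B,5.00) ∩ circle(D,6.00): a=2.3301, h=4.4239
  candidates: C₊=(-0.6292,2.0767) cross=28.240; C₋=(3.4224,-5.7889) cross=-28.240
  mode + wants cross > 0 → take C=(-0.6292,2.0767) (cross=28.240)
ex = (C−B)/|BC| = (0.0091,1.0000); ey = (-1.0000,0.0091)
P = B + 1.96·ex + 2.17·ey = (-2.8268,-0.9434)

-2.83 -0.94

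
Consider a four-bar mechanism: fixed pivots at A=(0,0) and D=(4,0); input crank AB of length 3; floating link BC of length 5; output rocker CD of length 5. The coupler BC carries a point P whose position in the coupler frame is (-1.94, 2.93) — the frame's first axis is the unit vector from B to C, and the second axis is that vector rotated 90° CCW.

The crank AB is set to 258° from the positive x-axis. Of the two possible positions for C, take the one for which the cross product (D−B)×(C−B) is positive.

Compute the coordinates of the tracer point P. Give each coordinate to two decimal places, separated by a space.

-3.58 -4.83

A=(0,0), D=(4.00,0)
B = A + 3.00·(cos258°, sin258°) = (-0.6237, -2.9344)
|BD| = 5.4763
circle(B,5.00) ∩ circle(D,5.00): a=2.7382, h=4.1836
  candidates: C₊=(-0.5536,2.0651) cross=22.911; C₋=(3.9299,-4.9995) cross=-22.911
  mode + wants cross > 0 → take C=(-0.5536,2.0651) (cross=22.911)
ex = (C−B)/|BC| = (0.0140,0.9999); ey = (-0.9999,0.0140)
P = B + -1.94·ex + 2.93·ey = (-3.5806,-4.8332)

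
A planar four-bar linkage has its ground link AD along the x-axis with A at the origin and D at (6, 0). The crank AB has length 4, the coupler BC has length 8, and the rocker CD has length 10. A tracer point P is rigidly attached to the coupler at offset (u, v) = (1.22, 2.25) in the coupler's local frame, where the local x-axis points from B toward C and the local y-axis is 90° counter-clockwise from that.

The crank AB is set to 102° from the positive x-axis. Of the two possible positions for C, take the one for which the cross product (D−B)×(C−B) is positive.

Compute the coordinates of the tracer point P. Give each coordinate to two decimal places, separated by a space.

A=(0,0), D=(6.00,0)
B = A + 4.00·(cos102°, sin102°) = (-0.8316, 3.9126)
|BD| = 7.8727
circle(B,8.00) ∩ circle(D,10.00): a=1.6500, h=7.8280
  candidates: C₊=(4.4905,9.8854) cross=61.628; C₋=(-3.2902,-3.7003) cross=-61.628
  mode + wants cross > 0 → take C=(4.4905,9.8854) (cross=61.628)
ex = (C−B)/|BC| = (0.6653,0.7466); ey = (-0.7466,0.6653)
P = B + 1.22·ex + 2.25·ey = (-1.6999,6.3203)

-1.70 6.32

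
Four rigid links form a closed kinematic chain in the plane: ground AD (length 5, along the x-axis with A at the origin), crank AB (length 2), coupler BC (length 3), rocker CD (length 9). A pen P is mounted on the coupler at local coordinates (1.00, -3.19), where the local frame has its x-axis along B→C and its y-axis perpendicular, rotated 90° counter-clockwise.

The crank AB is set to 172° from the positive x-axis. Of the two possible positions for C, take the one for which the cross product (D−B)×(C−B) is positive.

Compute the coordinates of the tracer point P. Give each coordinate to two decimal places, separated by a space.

0.23 2.79

A=(0,0), D=(5.00,0)
B = A + 2.00·(cos172°, sin172°) = (-1.9805, 0.2783)
|BD| = 6.9861
circle(B,3.00) ∩ circle(D,9.00): a=-1.6601, h=2.4988
  candidates: C₊=(-3.5397,2.8413) cross=17.457; C₋=(-3.7388,-2.1524) cross=-17.457
  mode + wants cross > 0 → take C=(-3.5397,2.8413) (cross=17.457)
ex = (C−B)/|BC| = (-0.5197,0.8543); ey = (-0.8543,-0.5197)
P = B + 1.00·ex + -3.19·ey = (0.2251,2.7906)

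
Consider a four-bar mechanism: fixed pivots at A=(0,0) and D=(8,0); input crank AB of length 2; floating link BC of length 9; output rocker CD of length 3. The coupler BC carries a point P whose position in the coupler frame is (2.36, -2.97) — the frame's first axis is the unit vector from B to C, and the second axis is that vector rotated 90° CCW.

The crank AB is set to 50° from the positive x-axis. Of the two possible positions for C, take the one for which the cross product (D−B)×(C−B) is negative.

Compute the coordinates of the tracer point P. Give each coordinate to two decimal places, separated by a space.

1.95 -2.20

A=(0,0), D=(8.00,0)
B = A + 2.00·(cos50°, sin50°) = (1.2856, 1.5321)
|BD| = 6.8870
circle(B,9.00) ∩ circle(D,3.00): a=8.6707, h=2.4121
  candidates: C₊=(10.2756,1.9549) cross=16.612; C₋=(9.2024,-2.7485) cross=-16.612
  mode - wants cross < 0 → take C=(9.2024,-2.7485) (cross=-16.612)
ex = (C−B)/|BC| = (0.8797,-0.4756); ey = (0.4756,0.8797)
P = B + 2.36·ex + -2.97·ey = (1.9490,-2.2029)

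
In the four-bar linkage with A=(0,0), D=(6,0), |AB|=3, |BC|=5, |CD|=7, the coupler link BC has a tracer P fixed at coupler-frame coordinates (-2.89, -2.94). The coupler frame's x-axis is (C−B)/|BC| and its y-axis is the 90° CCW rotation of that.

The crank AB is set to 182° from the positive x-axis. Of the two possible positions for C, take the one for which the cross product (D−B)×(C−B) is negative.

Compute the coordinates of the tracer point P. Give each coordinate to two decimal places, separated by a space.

-7.11 0.22

A=(0,0), D=(6.00,0)
B = A + 3.00·(cos182°, sin182°) = (-2.9982, -0.1047)
|BD| = 8.9988
circle(B,5.00) ∩ circle(D,7.00): a=3.1659, h=3.8700
  candidates: C₊=(0.1225,3.8019) cross=34.826; C₋=(0.2125,-3.9376) cross=-34.826
  mode - wants cross < 0 → take C=(0.2125,-3.9376) (cross=-34.826)
ex = (C−B)/|BC| = (0.6421,-0.7666); ey = (0.7666,0.6421)
P = B + -2.89·ex + -2.94·ey = (-7.1077,0.2229)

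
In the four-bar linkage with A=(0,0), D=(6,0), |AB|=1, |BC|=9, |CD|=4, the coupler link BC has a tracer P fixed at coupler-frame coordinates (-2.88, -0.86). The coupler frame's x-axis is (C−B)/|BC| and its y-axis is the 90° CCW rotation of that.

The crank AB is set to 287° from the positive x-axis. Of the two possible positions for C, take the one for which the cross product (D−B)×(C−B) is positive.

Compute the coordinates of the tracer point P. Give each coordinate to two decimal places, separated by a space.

-1.83 -3.09

A=(0,0), D=(6.00,0)
B = A + 1.00·(cos287°, sin287°) = (0.2924, -0.9563)
|BD| = 5.7872
circle(B,9.00) ∩ circle(D,4.00): a=8.5094, h=2.9308
  candidates: C₊=(8.2005,3.3403) cross=16.961; C₋=(9.1691,-2.4406) cross=-16.961
  mode + wants cross > 0 → take C=(8.2005,3.3403) (cross=16.961)
ex = (C−B)/|BC| = (0.8787,0.4774); ey = (-0.4774,0.8787)
P = B + -2.88·ex + -0.86·ey = (-1.8277,-3.0869)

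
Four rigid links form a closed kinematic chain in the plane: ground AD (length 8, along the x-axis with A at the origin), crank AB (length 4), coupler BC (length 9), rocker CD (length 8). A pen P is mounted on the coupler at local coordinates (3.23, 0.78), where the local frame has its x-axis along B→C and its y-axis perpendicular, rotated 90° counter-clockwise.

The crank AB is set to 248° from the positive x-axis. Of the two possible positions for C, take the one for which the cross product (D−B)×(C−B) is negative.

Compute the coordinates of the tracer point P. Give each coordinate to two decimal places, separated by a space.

A=(0,0), D=(8.00,0)
B = A + 4.00·(cos248°, sin248°) = (-1.4984, -3.7087)
|BD| = 10.1968
circle(B,9.00) ∩ circle(D,8.00): a=5.9320, h=6.7684
  candidates: C₊=(1.5655,4.7537) cross=69.016; C₋=(6.4891,-7.8560) cross=-69.016
  mode - wants cross < 0 → take C=(6.4891,-7.8560) (cross=-69.016)
ex = (C−B)/|BC| = (0.8875,-0.4608); ey = (0.4608,0.8875)
P = B + 3.23·ex + 0.78·ey = (1.7276,-4.5049)

1.73 -4.50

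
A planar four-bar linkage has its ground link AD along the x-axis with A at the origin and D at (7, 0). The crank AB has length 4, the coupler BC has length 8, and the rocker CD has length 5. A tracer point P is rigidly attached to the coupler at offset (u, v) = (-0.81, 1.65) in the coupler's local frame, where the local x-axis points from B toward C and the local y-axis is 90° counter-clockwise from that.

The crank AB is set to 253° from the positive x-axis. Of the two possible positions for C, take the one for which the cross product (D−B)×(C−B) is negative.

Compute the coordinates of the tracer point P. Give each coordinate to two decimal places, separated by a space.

A=(0,0), D=(7.00,0)
B = A + 4.00·(cos253°, sin253°) = (-1.1695, -3.8252)
|BD| = 9.0207
circle(B,8.00) ∩ circle(D,5.00): a=6.6720, h=4.4141
  candidates: C₊=(3.0012,3.0016) cross=39.818; C₋=(6.7448,-4.9935) cross=-39.818
  mode - wants cross < 0 → take C=(6.7448,-4.9935) (cross=-39.818)
ex = (C−B)/|BC| = (0.9893,-0.1460); ey = (0.1460,0.9893)
P = B + -0.81·ex + 1.65·ey = (-1.7298,-2.0746)

-1.73 -2.07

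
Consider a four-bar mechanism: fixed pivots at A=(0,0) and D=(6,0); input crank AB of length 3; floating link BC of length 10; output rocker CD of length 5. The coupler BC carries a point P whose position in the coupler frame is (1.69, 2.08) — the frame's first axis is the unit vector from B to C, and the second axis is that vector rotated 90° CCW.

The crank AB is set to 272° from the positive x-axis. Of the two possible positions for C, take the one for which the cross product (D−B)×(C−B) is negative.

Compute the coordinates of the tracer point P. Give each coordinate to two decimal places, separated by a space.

A=(0,0), D=(6.00,0)
B = A + 3.00·(cos272°, sin272°) = (0.1047, -2.9982)
|BD| = 6.6139
circle(B,10.00) ∩ circle(D,5.00): a=8.9768, h=4.4064
  candidates: C₊=(6.1087,4.9988) cross=29.144; C₋=(10.1037,-2.8565) cross=-29.144
  mode - wants cross < 0 → take C=(10.1037,-2.8565) (cross=-29.144)
ex = (C−B)/|BC| = (0.9999,0.0142); ey = (-0.0142,0.9999)
P = B + 1.69·ex + 2.08·ey = (1.7651,-0.8944)

1.77 -0.89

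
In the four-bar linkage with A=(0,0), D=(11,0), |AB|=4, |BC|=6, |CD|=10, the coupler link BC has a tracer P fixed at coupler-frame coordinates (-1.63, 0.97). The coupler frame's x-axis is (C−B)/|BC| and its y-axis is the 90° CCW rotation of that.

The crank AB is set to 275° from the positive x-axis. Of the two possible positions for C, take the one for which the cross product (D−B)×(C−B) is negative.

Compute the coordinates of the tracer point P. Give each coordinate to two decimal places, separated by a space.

-0.25 -2.18

A=(0,0), D=(11.00,0)
B = A + 4.00·(cos275°, sin275°) = (0.3486, -3.9848)
|BD| = 11.3723
circle(B,6.00) ∩ circle(D,10.00): a=2.8723, h=5.2678
  candidates: C₊=(1.1931,1.9555) cross=59.907; C₋=(4.8847,-7.9122) cross=-59.907
  mode - wants cross < 0 → take C=(4.8847,-7.9122) (cross=-59.907)
ex = (C−B)/|BC| = (0.7560,-0.6546); ey = (0.6546,0.7560)
P = B + -1.63·ex + 0.97·ey = (-0.2487,-2.1845)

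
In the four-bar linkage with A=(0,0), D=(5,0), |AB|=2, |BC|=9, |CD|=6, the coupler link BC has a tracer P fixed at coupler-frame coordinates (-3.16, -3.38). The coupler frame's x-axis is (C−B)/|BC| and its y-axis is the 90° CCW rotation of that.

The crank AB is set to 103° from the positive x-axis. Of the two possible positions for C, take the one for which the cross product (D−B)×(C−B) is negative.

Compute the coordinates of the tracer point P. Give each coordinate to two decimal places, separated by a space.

A=(0,0), D=(5.00,0)
B = A + 2.00·(cos103°, sin103°) = (-0.4499, 1.9487)
|BD| = 5.7878
circle(B,9.00) ∩ circle(D,6.00): a=6.7814, h=5.9172
  candidates: C₊=(7.9278,5.2372) cross=34.248; C₋=(3.9433,-5.9062) cross=-34.248
  mode - wants cross < 0 → take C=(3.9433,-5.9062) (cross=-34.248)
ex = (C−B)/|BC| = (0.4881,-0.8728); ey = (0.8728,0.4881)
P = B + -3.16·ex + -3.38·ey = (-4.9424,3.0568)

-4.94 3.06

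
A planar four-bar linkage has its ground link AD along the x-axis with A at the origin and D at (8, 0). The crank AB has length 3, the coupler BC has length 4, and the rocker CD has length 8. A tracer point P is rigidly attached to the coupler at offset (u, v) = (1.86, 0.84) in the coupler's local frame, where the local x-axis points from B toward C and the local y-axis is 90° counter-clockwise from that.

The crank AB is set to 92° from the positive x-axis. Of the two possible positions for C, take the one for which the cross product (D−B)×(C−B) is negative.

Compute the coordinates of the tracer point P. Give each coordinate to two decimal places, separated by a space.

A=(0,0), D=(8.00,0)
B = A + 3.00·(cos92°, sin92°) = (-0.1047, 2.9982)
|BD| = 8.6415
circle(B,4.00) ∩ circle(D,8.00): a=1.5434, h=3.6902
  candidates: C₊=(2.6232,5.9237) cross=31.889; C₋=(0.0625,-0.9983) cross=-31.889
  mode - wants cross < 0 → take C=(0.0625,-0.9983) (cross=-31.889)
ex = (C−B)/|BC| = (0.0418,-0.9991); ey = (0.9991,0.0418)
P = B + 1.86·ex + 0.84·ey = (0.8123,1.1749)

0.81 1.17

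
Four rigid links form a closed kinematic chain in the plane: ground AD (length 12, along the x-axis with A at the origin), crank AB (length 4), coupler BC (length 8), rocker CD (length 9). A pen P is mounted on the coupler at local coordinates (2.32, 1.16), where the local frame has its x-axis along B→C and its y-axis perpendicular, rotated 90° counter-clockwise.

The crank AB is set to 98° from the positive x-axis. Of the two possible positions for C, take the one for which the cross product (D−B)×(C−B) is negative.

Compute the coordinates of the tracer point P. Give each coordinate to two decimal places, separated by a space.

1.62 2.55

A=(0,0), D=(12.00,0)
B = A + 4.00·(cos98°, sin98°) = (-0.5567, 3.9611)
|BD| = 13.1666
circle(B,8.00) ∩ circle(D,9.00): a=5.9378, h=5.3613
  candidates: C₊=(6.7189,7.2876) cross=70.590; C₋=(3.4931,-2.9381) cross=-70.590
  mode - wants cross < 0 → take C=(3.4931,-2.9381) (cross=-70.590)
ex = (C−B)/|BC| = (0.5062,-0.8624); ey = (0.8624,0.5062)
P = B + 2.32·ex + 1.16·ey = (1.6181,2.5475)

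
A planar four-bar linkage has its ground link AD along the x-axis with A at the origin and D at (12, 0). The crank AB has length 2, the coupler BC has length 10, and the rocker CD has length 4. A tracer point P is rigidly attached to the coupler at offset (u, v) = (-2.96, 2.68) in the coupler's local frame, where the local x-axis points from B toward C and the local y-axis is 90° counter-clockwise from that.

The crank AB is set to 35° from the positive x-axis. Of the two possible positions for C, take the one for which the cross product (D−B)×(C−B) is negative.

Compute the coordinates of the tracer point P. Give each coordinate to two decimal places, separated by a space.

A=(0,0), D=(12.00,0)
B = A + 2.00·(cos35°, sin35°) = (1.6383, 1.1472)
|BD| = 10.4250
circle(B,10.00) ∩ circle(D,4.00): a=9.2413, h=3.8208
  candidates: C₊=(11.2439,3.9279) cross=39.832; C₋=(10.4030,-3.6674) cross=-39.832
  mode - wants cross < 0 → take C=(10.4030,-3.6674) (cross=-39.832)
ex = (C−B)/|BC| = (0.8765,-0.4815); ey = (0.4815,0.8765)
P = B + -2.96·ex + 2.68·ey = (0.3342,4.9212)

0.33 4.92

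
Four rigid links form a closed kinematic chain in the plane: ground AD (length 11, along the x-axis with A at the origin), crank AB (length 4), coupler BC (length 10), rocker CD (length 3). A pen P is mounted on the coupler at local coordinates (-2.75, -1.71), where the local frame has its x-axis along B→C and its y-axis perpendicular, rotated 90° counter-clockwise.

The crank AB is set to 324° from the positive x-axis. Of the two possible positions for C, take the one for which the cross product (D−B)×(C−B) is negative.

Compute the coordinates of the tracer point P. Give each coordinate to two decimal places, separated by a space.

0.55 -4.15

A=(0,0), D=(11.00,0)
B = A + 4.00·(cos324°, sin324°) = (3.2361, -2.3511)
|BD| = 8.1121
circle(B,10.00) ∩ circle(D,3.00): a=9.6650, h=2.5668
  candidates: C₊=(11.7422,2.9067) cross=20.823; C₋=(13.2301,-2.0066) cross=-20.823
  mode - wants cross < 0 → take C=(13.2301,-2.0066) (cross=-20.823)
ex = (C−B)/|BC| = (0.9994,0.0345); ey = (-0.0345,0.9994)
P = B + -2.75·ex + -1.71·ey = (0.5466,-4.1549)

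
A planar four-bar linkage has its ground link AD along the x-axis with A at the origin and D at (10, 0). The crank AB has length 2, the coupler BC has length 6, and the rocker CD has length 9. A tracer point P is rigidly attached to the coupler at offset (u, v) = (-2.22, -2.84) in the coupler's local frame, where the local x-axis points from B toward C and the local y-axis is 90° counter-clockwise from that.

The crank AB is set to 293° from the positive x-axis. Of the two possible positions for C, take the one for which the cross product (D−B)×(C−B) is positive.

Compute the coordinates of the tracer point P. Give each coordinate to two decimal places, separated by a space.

3.13 -4.58

A=(0,0), D=(10.00,0)
B = A + 2.00·(cos293°, sin293°) = (0.7815, -1.8410)
|BD| = 9.4006
circle(B,6.00) ∩ circle(D,9.00): a=2.3068, h=5.5388
  candidates: C₊=(1.9589,4.0423) cross=52.068; C₋=(4.1283,-6.8208) cross=-52.068
  mode + wants cross > 0 → take C=(1.9589,4.0423) (cross=52.068)
ex = (C−B)/|BC| = (0.1962,0.9806); ey = (-0.9806,0.1962)
P = B + -2.22·ex + -2.84·ey = (3.1306,-4.5752)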